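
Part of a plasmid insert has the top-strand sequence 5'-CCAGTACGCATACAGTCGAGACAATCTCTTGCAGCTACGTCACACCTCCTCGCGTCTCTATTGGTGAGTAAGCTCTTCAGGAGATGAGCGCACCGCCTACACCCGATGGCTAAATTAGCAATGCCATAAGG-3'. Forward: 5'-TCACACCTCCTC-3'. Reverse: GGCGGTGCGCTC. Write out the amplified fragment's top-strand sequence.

5'-TCACACCTCCTCGCGTCTCTATTGGTGAGTAAGCTCTTCAGGAGATGAGCGCACCGCC-3'

Scanning the template, TCACACCTCCTC occurs at positions 40–51; this primer anneals to the bottom strand there with its 3' end pointing downstream.
The reverse primer's reverse complement is GAGCGCACCGCC, which matches the template at positions 86–97.
The product is the template from position 40 through 97 (58 bp).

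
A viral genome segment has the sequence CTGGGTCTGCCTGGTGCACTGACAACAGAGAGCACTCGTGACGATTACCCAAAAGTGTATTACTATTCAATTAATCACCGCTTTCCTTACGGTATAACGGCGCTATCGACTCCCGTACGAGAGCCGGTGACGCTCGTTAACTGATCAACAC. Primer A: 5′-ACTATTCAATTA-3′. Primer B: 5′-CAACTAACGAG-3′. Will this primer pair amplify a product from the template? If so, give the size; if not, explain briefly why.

No product — primer B has no binding site in the template.

Primer B (CAACTAACGAG) does not match the top strand, and its reverse complement CTCGTTAGTTG does not match either.
With no annealing site for primer B, no amplification occurs.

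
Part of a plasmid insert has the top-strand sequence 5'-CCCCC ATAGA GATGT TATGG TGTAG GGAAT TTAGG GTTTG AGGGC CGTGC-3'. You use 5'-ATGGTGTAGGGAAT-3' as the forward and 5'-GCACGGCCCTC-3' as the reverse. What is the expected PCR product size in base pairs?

34 bp

The forward primer matches the template at positions 17–30.
Reverse complement of the reverse primer: GAGGGCCGTGC. This occurs on the top strand at positions 40–50.
Product length = (reverse-primer end) − (forward-primer start) + 1 = 50 − 17 + 1 = 34 bp.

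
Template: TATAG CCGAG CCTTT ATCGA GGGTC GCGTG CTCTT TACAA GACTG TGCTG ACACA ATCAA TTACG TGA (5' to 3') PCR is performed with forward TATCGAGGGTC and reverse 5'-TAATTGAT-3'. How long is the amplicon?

49 bp

The forward primer matches the template at positions 15–25.
Reverse complement of the reverse primer: ATCAATTA. This occurs on the top strand at positions 56–63.
Product length = (reverse-primer end) − (forward-primer start) + 1 = 63 − 15 + 1 = 49 bp.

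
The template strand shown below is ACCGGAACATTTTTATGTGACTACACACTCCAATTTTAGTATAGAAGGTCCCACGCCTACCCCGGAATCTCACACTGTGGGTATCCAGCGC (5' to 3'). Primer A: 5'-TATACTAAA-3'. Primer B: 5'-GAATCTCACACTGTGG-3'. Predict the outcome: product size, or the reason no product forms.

No product — the primers' 3' ends point away from each other.

Primer A (TATACTAAA) has reverse complement TTTAGTATA, which matches the top strand at positions 35–43; primer A anneals to the top strand there with its 3' end pointing upstream toward position 35.
Primer B (GAATCTCACACTGTGG) matches the top strand directly at positions 65–80; it anneals to the bottom strand with its 3' end pointing downstream toward position 80.
The 3' ends diverge (primer A extends toward position 1, primer B toward position 91), so the primers never converge on a shared product.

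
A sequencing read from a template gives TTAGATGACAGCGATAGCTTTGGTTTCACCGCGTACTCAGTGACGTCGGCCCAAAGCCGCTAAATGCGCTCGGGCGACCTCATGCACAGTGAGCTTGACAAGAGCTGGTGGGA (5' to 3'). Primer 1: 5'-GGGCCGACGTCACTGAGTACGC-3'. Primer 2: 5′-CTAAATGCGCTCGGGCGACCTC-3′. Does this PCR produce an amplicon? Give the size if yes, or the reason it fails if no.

Primer 1 (GGGCCGACGTCACTGAGTACGC) has reverse complement GCGTACTCAGTGACGTCGGCCC, which matches the top strand at positions 31–52; primer 1 anneals to the top strand there with its 3' end pointing upstream toward position 31.
Primer 2 (CTAAATGCGCTCGGGCGACCTC) matches the top strand directly at positions 60–81; it anneals to the bottom strand with its 3' end pointing downstream toward position 81.
The 3' ends diverge (primer 1 extends toward position 1, primer 2 toward position 113), so the primers never converge on a shared product.

No product — the primers' 3' ends point away from each other.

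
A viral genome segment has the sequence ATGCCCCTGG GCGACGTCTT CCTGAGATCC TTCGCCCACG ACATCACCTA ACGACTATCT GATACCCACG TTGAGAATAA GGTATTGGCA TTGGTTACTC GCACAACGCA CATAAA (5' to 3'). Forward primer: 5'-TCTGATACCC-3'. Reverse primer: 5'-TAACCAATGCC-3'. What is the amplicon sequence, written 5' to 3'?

Forward primer TCTGATACCC is found on the top strand at positions 58–67.
Reverse complement of the reverse primer: GGCATTGGTTA. This occurs on the top strand at positions 87–97.
The product is the template from position 58 through 97 (40 bp).

5'-TCTGATACCCACGTTGAGAATAAGGTATTGGCATTGGTTA-3'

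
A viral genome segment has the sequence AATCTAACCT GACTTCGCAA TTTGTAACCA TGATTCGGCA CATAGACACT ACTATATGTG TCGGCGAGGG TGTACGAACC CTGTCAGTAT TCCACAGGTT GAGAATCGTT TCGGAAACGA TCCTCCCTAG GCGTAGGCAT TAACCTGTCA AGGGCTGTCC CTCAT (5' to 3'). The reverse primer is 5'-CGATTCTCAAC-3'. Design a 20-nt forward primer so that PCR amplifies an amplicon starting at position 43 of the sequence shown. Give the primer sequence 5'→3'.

The reverse primer's reverse complement GTTGAGAATCG matches the template at positions 98–108; the product starts at position 43.
The forward primer is identical to the top strand over positions 43–62: TAGACACTACTATATGTGTC.

5'-TAGACACTACTATATGTGTC-3'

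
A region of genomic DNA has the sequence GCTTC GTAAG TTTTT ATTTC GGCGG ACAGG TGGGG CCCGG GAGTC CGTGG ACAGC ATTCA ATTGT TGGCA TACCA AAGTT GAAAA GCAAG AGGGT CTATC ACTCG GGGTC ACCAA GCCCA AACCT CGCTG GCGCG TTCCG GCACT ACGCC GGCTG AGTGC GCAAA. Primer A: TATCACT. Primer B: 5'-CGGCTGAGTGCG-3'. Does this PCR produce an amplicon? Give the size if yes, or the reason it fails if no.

Primer A (TATCACT) matches the top strand at positions 97–103 (3' end points downstream).
Primer B (CGGCTGAGTGCG) also matches the top strand directly, at positions 150–161 — its reverse complement CGCACTCAGCCG is not present.
Both primers anneal to the bottom strand with 3' ends pointing the same way, so neither can prime synthesis back toward the other.

No product — both primers anneal to the same strand and extend in the same direction.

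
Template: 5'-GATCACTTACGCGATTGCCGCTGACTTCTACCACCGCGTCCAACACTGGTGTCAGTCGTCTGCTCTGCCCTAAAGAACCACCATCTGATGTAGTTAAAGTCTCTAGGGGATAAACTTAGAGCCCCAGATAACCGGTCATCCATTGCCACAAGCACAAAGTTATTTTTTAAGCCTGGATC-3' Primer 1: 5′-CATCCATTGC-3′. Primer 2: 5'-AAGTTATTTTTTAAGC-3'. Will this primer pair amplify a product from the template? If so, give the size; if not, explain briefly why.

Primer 1 (CATCCATTGC) matches the top strand at positions 137–146 (3' end points downstream).
Primer 2 (AAGTTATTTTTTAAGC) also matches the top strand directly, at positions 157–172 — its reverse complement GCTTAAAAAATAACTT is not present.
Both primers anneal to the bottom strand with 3' ends pointing the same way, so neither can prime synthesis back toward the other.

No product — both primers anneal to the same strand and extend in the same direction.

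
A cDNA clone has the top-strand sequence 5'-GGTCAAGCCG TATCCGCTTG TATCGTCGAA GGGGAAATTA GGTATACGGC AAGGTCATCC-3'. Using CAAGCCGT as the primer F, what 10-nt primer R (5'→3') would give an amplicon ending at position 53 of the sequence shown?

The forward primer binds at positions 4–11; the product's 3' end on the top strand is position 53.
The reverse primer anneals to the top strand over positions 44–53, i.e. to ATACGGCAAG.
Its sequence written 5'→3' is the reverse complement: CTTGCCGTAT.

5'-CTTGCCGTAT-3'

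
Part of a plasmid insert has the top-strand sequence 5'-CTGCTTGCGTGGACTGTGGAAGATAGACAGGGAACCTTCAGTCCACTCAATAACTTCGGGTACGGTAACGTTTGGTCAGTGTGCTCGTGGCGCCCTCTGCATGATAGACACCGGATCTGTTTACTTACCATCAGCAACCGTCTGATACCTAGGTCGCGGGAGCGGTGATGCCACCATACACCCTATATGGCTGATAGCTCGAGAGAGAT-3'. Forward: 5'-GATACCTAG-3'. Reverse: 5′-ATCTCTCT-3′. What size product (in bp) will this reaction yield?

66 bp

Forward primer GATACCTAG is found on the top strand at positions 144–152.
Reverse complement of the reverse primer: AGAGAGAT. This occurs on the top strand at positions 202–209.
Product length = (reverse-primer end) − (forward-primer start) + 1 = 209 − 144 + 1 = 66 bp.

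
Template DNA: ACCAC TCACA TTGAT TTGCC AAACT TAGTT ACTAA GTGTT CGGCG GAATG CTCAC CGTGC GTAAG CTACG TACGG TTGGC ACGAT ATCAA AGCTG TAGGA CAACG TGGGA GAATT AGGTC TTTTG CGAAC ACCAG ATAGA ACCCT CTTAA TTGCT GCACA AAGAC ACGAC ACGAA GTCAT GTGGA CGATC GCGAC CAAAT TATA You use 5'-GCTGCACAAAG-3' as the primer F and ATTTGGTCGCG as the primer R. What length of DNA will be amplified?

48 bp

The forward primer matches the template at positions 153–163.
Reverse complement of the reverse primer: CGCGACCAAAT. This occurs on the top strand at positions 190–200.
Product length = (reverse-primer end) − (forward-primer start) + 1 = 200 − 153 + 1 = 48 bp.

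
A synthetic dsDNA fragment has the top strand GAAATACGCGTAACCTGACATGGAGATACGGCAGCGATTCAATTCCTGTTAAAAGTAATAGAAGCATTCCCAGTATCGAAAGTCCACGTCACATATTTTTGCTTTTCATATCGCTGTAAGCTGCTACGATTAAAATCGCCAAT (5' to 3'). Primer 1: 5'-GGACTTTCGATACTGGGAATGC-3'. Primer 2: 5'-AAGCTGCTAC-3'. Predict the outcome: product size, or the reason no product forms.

No product — the primers' 3' ends point away from each other.

Primer 1 (GGACTTTCGATACTGGGAATGC) has reverse complement GCATTCCCAGTATCGAAAGTCC, which matches the top strand at positions 64–85; primer 1 anneals to the top strand there with its 3' end pointing upstream toward position 64.
Primer 2 (AAGCTGCTAC) matches the top strand directly at positions 118–127; it anneals to the bottom strand with its 3' end pointing downstream toward position 127.
The 3' ends diverge (primer 1 extends toward position 1, primer 2 toward position 143), so the primers never converge on a shared product.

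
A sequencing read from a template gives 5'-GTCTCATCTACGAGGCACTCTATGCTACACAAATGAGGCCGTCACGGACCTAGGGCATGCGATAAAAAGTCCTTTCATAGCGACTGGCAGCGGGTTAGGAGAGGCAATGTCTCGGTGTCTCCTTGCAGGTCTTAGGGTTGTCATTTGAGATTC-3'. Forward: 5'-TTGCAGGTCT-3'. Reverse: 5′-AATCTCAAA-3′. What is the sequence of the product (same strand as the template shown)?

5'-TTGCAGGTCTTAGGGTTGTCATTTGAGATT-3'

Forward primer TTGCAGGTCT is found on the top strand at positions 123–132.
Taking the reverse complement of AATCTCAAA gives TTTGAGATT, found at positions 144–152 on the template; the primer anneals here to the top strand with its 3' end pointing upstream.
The product is the template from position 123 through 152 (30 bp).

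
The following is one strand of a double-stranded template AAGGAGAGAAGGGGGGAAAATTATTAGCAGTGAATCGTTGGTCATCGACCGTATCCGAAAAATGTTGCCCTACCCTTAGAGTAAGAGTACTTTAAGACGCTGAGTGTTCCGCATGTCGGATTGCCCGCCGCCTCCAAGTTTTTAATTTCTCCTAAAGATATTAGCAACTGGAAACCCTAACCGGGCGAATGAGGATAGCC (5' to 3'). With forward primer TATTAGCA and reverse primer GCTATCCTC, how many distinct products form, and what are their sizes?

The forward primer TATTAGCA matches the top strand at positions 22–29, 159–166.
The reverse primer's reverse complement is GAGGATAGC, matching at positions 191–199.
Each forward site pairs with the reverse site to give a product ending at position 199: sizes 178, 41 bp.

Two products: 178 bp, 41 bp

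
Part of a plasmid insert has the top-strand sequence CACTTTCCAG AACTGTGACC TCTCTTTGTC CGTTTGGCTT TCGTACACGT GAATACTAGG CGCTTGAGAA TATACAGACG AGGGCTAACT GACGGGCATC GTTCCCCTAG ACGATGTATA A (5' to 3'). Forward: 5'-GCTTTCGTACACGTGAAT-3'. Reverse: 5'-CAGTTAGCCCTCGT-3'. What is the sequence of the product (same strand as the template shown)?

5'-GCTTTCGTACACGTGAATACTAGGCGCTTGAGAATATACAGACGAGGGCTAACTG-3'

Scanning the template, GCTTTCGTACACGTGAAT occurs at positions 37–54; this primer anneals to the bottom strand there with its 3' end pointing downstream.
Taking the reverse complement of CAGTTAGCCCTCGT gives ACGAGGGCTAACTG, found at positions 78–91 on the template; the primer anneals here to the top strand with its 3' end pointing upstream.
The product is the template from position 37 through 91 (55 bp).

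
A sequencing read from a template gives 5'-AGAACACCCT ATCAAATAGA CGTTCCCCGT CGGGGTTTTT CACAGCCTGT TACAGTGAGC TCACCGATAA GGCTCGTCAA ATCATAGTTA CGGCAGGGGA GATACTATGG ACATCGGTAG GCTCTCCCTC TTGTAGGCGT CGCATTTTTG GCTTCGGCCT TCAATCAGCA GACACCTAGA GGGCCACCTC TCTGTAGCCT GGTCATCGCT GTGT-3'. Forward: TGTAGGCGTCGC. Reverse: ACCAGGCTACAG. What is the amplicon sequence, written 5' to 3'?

Forward primer TGTAGGCGTCGC is found on the top strand at positions 132–143.
Taking the reverse complement of ACCAGGCTACAG gives CTGTAGCCTGGT, found at positions 192–203 on the template; the primer anneals here to the top strand with its 3' end pointing upstream.
The product is the template from position 132 through 203 (72 bp).

5'-TGTAGGCGTCGCATTTTTGGCTTCGGCCTTCAATCAGCAGACACCTAGAGGGCCACCTCTCTGTAGCCTGGT-3'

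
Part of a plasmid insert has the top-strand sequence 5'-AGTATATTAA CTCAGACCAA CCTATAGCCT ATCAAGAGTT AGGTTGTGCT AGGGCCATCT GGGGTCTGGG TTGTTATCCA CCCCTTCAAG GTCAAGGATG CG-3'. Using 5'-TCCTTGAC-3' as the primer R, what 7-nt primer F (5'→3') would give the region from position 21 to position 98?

5'-CCTATAG-3'

The reverse primer's reverse complement GTCAAGGA matches the template at positions 91–98; the product starts at position 21.
The forward primer is identical to the top strand over positions 21–27: CCTATAG.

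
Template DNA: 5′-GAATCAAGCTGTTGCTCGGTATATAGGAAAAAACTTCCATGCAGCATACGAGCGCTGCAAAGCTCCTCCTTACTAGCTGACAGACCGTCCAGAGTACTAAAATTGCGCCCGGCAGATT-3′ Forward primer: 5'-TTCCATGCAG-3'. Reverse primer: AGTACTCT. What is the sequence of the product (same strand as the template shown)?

5'-TTCCATGCAGCATACGAGCGCTGCAAAGCTCCTCCTTACTAGCTGACAGACCGTCCAGAGTACT-3'

Forward primer TTCCATGCAG is found on the top strand at positions 35–44.
The reverse primer's reverse complement is AGAGTACT, which matches the template at positions 91–98.
The product is the template from position 35 through 98 (64 bp).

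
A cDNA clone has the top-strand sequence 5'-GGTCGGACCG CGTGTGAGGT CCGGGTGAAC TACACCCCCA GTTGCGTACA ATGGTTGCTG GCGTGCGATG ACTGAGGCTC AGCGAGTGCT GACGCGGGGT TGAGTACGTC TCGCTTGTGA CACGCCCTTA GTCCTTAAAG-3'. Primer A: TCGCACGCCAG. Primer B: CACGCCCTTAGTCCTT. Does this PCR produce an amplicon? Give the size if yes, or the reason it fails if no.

Primer A (TCGCACGCCAG) has reverse complement CTGGCGTGCGA, which matches the top strand at positions 58–68; primer A anneals to the top strand there with its 3' end pointing upstream toward position 58.
Primer B (CACGCCCTTAGTCCTT) matches the top strand directly at positions 121–136; it anneals to the bottom strand with its 3' end pointing downstream toward position 136.
The 3' ends diverge (primer A extends toward position 1, primer B toward position 140), so the primers never converge on a shared product.

No product — the primers' 3' ends point away from each other.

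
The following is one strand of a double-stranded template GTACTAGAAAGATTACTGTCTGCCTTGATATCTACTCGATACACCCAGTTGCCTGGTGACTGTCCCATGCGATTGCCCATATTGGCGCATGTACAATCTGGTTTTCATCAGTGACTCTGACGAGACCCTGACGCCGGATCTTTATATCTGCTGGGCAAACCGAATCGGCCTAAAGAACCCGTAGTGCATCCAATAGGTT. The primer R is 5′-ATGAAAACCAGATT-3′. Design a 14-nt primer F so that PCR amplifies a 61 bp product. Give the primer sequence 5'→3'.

The reverse primer's reverse complement AATCTGGTTTTCAT matches the template at positions 95–108, so the product ends at position 108.
A 61 bp product then starts at position 108 − 61 + 1 = 48.
The forward primer is identical to the top strand there: GTTGCCTGGTGACT.

5'-GTTGCCTGGTGACT-3'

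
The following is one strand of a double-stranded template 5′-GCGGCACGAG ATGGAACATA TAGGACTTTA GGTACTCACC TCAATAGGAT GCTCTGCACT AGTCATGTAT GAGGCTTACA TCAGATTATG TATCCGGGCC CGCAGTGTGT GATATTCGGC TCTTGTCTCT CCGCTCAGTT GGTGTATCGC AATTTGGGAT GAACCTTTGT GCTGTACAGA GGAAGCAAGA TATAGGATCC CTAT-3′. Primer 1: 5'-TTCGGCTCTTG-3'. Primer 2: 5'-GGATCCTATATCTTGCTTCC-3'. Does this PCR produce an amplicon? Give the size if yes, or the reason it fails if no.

Primer 1 (TTCGGCTCTTG) matches the top strand at positions 115–125; it acts as a forward primer.
Primer 2's reverse complement is GGAAGCAAGATATAGGATCC, matching the top strand at positions 181–200; it acts as a reverse primer.
The 3' ends face each other across positions 115–200, giving an 86 bp product.

Yes — an 86 bp product.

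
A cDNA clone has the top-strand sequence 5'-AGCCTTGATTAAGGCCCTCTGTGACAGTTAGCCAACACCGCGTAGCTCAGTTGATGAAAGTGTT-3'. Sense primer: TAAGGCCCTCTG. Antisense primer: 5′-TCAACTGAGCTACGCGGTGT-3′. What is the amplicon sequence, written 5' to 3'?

Forward primer TAAGGCCCTCTG is found on the top strand at positions 10–21.
The reverse primer's reverse complement is ACACCGCGTAGCTCAGTTGA, which matches the template at positions 35–54.
The product is the template from position 10 through 54 (45 bp).

5'-TAAGGCCCTCTGTGACAGTTAGCCAACACCGCGTAGCTCAGTTGA-3'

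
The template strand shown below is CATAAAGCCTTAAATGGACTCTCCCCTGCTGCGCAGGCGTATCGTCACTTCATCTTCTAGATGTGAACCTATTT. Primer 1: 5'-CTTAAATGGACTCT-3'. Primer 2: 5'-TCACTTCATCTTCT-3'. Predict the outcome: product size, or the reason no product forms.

Primer 1 (CTTAAATGGACTCT) matches the top strand at positions 9–22 (3' end points downstream).
Primer 2 (TCACTTCATCTTCT) also matches the top strand directly, at positions 45–58 — its reverse complement AGAAGATGAAGTGA is not present.
Both primers anneal to the bottom strand with 3' ends pointing the same way, so neither can prime synthesis back toward the other.

No product — both primers anneal to the same strand and extend in the same direction.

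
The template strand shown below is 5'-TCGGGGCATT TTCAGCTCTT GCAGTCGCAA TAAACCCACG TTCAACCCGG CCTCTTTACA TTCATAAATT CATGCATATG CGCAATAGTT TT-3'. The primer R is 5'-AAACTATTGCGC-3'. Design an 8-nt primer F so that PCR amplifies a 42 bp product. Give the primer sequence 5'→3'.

5'-GCCTCTTT-3'

The reverse primer's reverse complement GCGCAATAGTTT matches the template at positions 80–91, so the product ends at position 91.
A 42 bp product then starts at position 91 − 42 + 1 = 50.
The forward primer is identical to the top strand there: GCCTCTTT.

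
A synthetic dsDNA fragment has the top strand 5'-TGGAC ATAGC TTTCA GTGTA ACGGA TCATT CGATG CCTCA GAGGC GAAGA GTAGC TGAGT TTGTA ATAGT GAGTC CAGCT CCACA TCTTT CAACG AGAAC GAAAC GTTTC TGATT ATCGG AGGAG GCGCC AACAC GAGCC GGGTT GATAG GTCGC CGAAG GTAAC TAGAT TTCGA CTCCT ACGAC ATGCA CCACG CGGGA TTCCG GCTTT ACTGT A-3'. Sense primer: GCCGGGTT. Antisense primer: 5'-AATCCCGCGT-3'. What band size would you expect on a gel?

65 bp

Forward primer GCCGGGTT is found on the top strand at positions 138–145.
Taking the reverse complement of AATCCCGCGT gives ACGCGGGATT, found at positions 193–202 on the template; the primer anneals here to the top strand with its 3' end pointing upstream.
The product runs from position 138 to position 202, so its length is 202 − 138 + 1 = 65 bp.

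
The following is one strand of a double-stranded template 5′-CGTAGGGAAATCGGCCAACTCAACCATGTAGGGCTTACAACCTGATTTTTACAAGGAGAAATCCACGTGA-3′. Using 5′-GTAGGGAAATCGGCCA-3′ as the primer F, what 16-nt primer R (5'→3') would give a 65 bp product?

The forward primer binds at positions 2–17, so a 65 bp product ends at position 2 + 65 − 1 = 66.
The reverse primer anneals to the top strand over positions 51–66, i.e. to ACAAGGAGAAATCCAC.
Its sequence written 5'→3' is the reverse complement: GTGGATTTCTCCTTGT.

5'-GTGGATTTCTCCTTGT-3'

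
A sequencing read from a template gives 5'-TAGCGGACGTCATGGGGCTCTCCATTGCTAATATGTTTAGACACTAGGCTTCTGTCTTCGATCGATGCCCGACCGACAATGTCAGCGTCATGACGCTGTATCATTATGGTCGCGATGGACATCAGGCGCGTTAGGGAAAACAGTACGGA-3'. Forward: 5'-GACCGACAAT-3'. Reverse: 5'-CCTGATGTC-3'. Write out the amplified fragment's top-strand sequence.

5'-GACCGACAATGTCAGCGTCATGACGCTGTATCATTATGGTCGCGATGGACATCAGG-3'

Forward primer GACCGACAAT is found on the top strand at positions 71–80.
Taking the reverse complement of CCTGATGTC gives GACATCAGG, found at positions 118–126 on the template; the primer anneals here to the top strand with its 3' end pointing upstream.
The product is the template from position 71 through 126 (56 bp).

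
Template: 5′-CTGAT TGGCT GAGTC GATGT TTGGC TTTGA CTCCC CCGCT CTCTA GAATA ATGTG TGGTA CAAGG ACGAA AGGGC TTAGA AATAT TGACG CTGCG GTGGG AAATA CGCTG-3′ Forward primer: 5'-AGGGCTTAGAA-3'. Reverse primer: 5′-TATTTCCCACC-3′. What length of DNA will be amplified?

35 bp

Forward primer AGGGCTTAGAA is found on the top strand at positions 71–81.
Taking the reverse complement of TATTTCCCACC gives GGTGGGAAATA, found at positions 95–105 on the template; the primer anneals here to the top strand with its 3' end pointing upstream.
The product runs from position 71 to position 105, so its length is 105 − 71 + 1 = 35 bp.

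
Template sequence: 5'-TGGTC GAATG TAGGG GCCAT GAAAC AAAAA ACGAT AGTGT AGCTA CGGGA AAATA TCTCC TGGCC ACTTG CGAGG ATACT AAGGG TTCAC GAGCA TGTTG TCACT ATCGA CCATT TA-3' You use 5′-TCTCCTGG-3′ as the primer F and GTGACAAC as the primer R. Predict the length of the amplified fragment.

49 bp

The forward primer matches the template at positions 56–63.
Reverse complement of the reverse primer: GTTGTCAC. This occurs on the top strand at positions 97–104.
Amplicon spans positions 56–104: 49 bp.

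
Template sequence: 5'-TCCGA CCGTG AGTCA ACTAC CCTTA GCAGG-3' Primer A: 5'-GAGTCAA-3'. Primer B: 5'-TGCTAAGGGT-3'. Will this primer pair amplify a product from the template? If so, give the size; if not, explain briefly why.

Yes — a 19 bp product.

Primer A (GAGTCAA) matches the top strand at positions 10–16; it acts as a forward primer.
Primer B's reverse complement is ACCCTTAGCA, matching the top strand at positions 19–28; it acts as a reverse primer.
The 3' ends face each other across positions 10–28, giving a 19 bp product.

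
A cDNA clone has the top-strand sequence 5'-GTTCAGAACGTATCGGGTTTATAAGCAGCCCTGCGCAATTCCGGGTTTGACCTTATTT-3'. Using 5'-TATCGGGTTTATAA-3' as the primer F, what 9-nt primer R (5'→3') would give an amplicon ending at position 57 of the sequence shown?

The forward primer binds at positions 11–24; the product's 3' end on the top strand is position 57.
The reverse primer anneals to the top strand over positions 49–57, i.e. to GACCTTATT.
Its sequence written 5'→3' is the reverse complement: AATAAGGTC.

5'-AATAAGGTC-3'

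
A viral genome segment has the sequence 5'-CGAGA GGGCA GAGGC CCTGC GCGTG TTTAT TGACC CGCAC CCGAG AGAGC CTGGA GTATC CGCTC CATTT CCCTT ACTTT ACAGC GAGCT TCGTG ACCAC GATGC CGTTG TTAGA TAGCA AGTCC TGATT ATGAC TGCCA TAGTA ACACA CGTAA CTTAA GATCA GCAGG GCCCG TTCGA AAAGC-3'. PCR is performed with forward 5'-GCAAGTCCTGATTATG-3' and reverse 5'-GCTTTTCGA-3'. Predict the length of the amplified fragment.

Forward primer GCAAGTCCTGATTATG is found on the top strand at positions 118–133.
The reverse primer's reverse complement is TCGAAAAGC, which matches the template at positions 177–185.
Product length = (reverse-primer end) − (forward-primer start) + 1 = 185 − 118 + 1 = 68 bp.

68 bp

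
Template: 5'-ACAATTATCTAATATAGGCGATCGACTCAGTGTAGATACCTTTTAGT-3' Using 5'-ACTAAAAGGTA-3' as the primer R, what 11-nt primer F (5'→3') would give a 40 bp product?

5'-TCTAATATAGG-3'

The reverse primer's reverse complement TACCTTTTAGT matches the template at positions 37–47, so the product ends at position 47.
A 40 bp product then starts at position 47 − 40 + 1 = 8.
The forward primer is identical to the top strand there: TCTAATATAGG.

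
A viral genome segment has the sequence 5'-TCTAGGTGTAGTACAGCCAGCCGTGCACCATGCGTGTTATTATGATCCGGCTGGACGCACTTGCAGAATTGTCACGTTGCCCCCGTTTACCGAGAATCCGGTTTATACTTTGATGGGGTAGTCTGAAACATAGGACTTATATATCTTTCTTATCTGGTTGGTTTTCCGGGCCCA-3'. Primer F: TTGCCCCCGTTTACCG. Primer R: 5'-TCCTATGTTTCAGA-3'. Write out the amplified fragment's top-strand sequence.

The forward primer matches the template at positions 77–92.
Taking the reverse complement of TCCTATGTTTCAGA gives TCTGAAACATAGGA, found at positions 122–135 on the template; the primer anneals here to the top strand with its 3' end pointing upstream.
The product is the template from position 77 through 135 (59 bp).

5'-TTGCCCCCGTTTACCGAGAATCCGGTTTATACTTTGATGGGGTAGTCTGAAACATAGGA-3'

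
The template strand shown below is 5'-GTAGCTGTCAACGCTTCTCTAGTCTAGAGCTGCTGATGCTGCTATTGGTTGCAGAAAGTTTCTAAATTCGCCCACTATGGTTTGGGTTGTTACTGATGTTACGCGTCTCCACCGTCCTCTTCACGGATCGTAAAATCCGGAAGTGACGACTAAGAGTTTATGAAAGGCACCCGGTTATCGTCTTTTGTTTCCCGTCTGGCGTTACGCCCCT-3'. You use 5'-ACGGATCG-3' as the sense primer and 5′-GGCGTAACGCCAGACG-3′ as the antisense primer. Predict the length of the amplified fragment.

86 bp

Scanning the template, ACGGATCG occurs at positions 123–130; this primer anneals to the bottom strand there with its 3' end pointing downstream.
The reverse primer's reverse complement is CGTCTGGCGTTACGCC, which matches the template at positions 193–208.
Amplicon spans positions 123–208: 86 bp.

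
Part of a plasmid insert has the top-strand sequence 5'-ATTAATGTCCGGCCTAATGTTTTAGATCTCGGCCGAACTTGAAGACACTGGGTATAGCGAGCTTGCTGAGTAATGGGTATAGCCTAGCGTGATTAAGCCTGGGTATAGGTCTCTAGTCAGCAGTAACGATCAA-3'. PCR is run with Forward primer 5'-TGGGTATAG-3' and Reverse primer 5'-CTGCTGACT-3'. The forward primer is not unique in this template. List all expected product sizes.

75 bp, 50 bp, 24 bp

The forward primer TGGGTATAG matches the top strand at positions 49–57, 74–82, 100–108.
The reverse primer's reverse complement is AGTCAGCAG, matching at positions 115–123.
Each forward site pairs with the reverse site to give a product ending at position 123: sizes 75, 50, 24 bp.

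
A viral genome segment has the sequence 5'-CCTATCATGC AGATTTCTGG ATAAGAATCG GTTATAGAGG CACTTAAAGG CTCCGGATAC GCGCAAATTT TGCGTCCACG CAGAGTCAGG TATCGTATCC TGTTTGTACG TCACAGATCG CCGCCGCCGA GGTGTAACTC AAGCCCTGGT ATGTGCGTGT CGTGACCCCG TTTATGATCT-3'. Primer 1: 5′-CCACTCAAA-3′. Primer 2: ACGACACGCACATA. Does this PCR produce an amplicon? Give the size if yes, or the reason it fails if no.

Primer 1 (CCACTCAAA) does not match the top strand, and its reverse complement TTTGAGTGG does not match either.
With no annealing site for primer 1, no amplification occurs.

No product — primer 1 has no binding site in the template.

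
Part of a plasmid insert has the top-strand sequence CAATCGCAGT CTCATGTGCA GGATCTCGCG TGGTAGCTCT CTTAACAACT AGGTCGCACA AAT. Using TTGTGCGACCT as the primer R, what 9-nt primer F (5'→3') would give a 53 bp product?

The reverse primer's reverse complement AGGTCGCACAA matches the template at positions 51–61, so the product ends at position 61.
A 53 bp product then starts at position 61 − 53 + 1 = 9.
The forward primer is identical to the top strand there: GTCTCATGT.

5'-GTCTCATGT-3'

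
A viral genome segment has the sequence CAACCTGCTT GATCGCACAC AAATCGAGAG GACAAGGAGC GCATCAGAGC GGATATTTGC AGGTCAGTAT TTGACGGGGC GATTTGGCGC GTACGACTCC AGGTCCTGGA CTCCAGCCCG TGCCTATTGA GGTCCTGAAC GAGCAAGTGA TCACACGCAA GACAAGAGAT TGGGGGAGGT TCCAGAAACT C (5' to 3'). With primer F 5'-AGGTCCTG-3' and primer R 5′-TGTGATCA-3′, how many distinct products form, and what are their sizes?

The forward primer AGGTCCTG matches the top strand at positions 101–108, 130–137.
The reverse primer's reverse complement is TGATCACA, matching at positions 148–155.
Each forward site pairs with the reverse site to give a product ending at position 155: sizes 55, 26 bp.

Two products: 55 bp, 26 bp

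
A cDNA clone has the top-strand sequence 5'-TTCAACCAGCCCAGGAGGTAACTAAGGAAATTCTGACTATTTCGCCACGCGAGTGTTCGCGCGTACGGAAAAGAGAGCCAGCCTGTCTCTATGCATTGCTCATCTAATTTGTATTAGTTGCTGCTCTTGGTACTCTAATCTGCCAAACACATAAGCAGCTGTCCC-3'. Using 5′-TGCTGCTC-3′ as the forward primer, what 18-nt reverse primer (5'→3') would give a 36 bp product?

5'-TTATGTGTTTGGCAGATT-3'

The forward primer binds at positions 119–126, so a 36 bp product ends at position 119 + 36 − 1 = 154.
The reverse primer anneals to the top strand over positions 137–154, i.e. to AATCTGCCAAACACATAA.
Its sequence written 5'→3' is the reverse complement: TTATGTGTTTGGCAGATT.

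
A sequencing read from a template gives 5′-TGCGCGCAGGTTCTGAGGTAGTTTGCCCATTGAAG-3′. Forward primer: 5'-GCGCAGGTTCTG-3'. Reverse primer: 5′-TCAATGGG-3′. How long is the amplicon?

The forward primer matches the template at positions 4–15.
The reverse primer's reverse complement is CCCATTGA, which matches the template at positions 26–33.
The product runs from position 4 to position 33, so its length is 33 − 4 + 1 = 30 bp.

30 bp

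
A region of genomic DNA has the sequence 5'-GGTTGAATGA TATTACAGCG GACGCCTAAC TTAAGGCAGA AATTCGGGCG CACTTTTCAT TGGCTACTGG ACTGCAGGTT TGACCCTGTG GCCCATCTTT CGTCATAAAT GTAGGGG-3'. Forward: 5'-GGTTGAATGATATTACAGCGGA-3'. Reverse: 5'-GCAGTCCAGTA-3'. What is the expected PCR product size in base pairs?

75 bp

The forward primer matches the template at positions 1–22.
The reverse primer's reverse complement is TACTGGACTGC, which matches the template at positions 65–75.
The product runs from position 1 to position 75, so its length is 75 − 1 + 1 = 75 bp.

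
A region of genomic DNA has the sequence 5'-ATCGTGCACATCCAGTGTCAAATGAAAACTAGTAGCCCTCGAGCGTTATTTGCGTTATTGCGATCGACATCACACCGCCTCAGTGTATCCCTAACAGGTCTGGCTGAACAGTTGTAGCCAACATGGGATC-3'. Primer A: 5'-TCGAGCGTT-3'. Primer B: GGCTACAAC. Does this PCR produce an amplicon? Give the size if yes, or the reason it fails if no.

Yes — an 81 bp product.

Primer A (TCGAGCGTT) matches the top strand at positions 39–47; it acts as a forward primer.
Primer B's reverse complement is GTTGTAGCC, matching the top strand at positions 111–119; it acts as a reverse primer.
The 3' ends face each other across positions 39–119, giving an 81 bp product.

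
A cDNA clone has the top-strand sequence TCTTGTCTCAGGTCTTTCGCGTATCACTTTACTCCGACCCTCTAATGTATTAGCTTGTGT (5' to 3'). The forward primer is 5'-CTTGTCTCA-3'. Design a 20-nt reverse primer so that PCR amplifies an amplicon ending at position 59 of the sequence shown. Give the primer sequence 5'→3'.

5'-CACAAGCTAATACATTAGAG-3'

The forward primer binds at positions 2–10; the product's 3' end on the top strand is position 59.
The reverse primer anneals to the top strand over positions 40–59, i.e. to CTCTAATGTATTAGCTTGTG.
Its sequence written 5'→3' is the reverse complement: CACAAGCTAATACATTAGAG.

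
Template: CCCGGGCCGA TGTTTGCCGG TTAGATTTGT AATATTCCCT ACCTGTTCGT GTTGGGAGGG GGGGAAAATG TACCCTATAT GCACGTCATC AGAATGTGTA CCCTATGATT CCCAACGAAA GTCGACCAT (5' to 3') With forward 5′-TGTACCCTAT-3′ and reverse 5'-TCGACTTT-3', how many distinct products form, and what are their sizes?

Two products: 57 bp, 29 bp

The forward primer TGTACCCTAT matches the top strand at positions 69–78, 97–106.
The reverse primer's reverse complement is AAAGTCGA, matching at positions 118–125.
Each forward site pairs with the reverse site to give a product ending at position 125: sizes 57, 29 bp.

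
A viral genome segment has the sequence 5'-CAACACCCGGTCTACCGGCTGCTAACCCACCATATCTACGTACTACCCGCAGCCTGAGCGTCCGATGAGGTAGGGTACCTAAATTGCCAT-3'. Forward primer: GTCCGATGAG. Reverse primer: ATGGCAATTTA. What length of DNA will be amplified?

The forward primer matches the template at positions 60–69.
The reverse primer's reverse complement is TAAATTGCCAT, which matches the template at positions 80–90.
Amplicon spans positions 60–90: 31 bp.

31 bp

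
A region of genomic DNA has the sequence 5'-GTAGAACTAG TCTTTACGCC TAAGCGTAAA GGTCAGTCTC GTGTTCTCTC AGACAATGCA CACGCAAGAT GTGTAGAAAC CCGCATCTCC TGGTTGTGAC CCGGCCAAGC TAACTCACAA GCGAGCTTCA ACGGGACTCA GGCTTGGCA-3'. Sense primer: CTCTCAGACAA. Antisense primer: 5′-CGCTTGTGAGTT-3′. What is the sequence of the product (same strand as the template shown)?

Forward primer CTCTCAGACAA is found on the top strand at positions 46–56.
The reverse primer's reverse complement is AACTCACAAGCG, which matches the template at positions 112–123.
The product is the template from position 46 through 123 (78 bp).

5'-CTCTCAGACAATGCACACGCAAGATGTGTAGAAACCCGCATCTCCTGGTTGTGACCCGGCCAAGCTAACTCACAAGCG-3'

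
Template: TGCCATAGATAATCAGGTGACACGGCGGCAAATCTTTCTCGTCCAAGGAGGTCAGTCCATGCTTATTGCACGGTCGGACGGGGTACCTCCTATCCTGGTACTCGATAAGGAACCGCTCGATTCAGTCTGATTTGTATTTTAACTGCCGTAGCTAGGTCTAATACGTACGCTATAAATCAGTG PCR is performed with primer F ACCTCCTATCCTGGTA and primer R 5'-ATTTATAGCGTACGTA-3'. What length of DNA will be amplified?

93 bp

Forward primer ACCTCCTATCCTGGTA is found on the top strand at positions 85–100.
Reverse complement of the reverse primer: TACGTACGCTATAAAT. This occurs on the top strand at positions 162–177.
Product length = (reverse-primer end) − (forward-primer start) + 1 = 177 − 85 + 1 = 93 bp.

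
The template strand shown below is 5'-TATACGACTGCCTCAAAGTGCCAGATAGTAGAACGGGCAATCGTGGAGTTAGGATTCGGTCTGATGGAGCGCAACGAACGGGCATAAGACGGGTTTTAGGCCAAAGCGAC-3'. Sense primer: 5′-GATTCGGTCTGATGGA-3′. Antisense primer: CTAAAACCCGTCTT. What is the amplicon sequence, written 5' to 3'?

5'-GATTCGGTCTGATGGAGCGCAACGAACGGGCATAAGACGGGTTTTAG-3'

Forward primer GATTCGGTCTGATGGA is found on the top strand at positions 53–68.
The reverse primer's reverse complement is AAGACGGGTTTTAG, which matches the template at positions 86–99.
The product is the template from position 53 through 99 (47 bp).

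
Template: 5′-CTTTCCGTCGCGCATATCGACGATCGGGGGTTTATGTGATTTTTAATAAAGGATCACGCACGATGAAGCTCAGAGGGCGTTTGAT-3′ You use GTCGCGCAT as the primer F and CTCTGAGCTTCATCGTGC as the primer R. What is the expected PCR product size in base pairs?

69 bp

Scanning the template, GTCGCGCAT occurs at positions 7–15; this primer anneals to the bottom strand there with its 3' end pointing downstream.
Taking the reverse complement of CTCTGAGCTTCATCGTGC gives GCACGATGAAGCTCAGAG, found at positions 58–75 on the template; the primer anneals here to the top strand with its 3' end pointing upstream.
Amplicon spans positions 7–75: 69 bp.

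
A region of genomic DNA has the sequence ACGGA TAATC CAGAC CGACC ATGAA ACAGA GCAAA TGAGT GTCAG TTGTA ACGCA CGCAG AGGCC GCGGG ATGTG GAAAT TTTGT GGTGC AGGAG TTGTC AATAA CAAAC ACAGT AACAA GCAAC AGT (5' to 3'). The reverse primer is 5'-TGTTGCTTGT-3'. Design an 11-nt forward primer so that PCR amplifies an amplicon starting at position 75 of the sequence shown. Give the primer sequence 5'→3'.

5'-GGAAATTTTGT-3'

The reverse primer's reverse complement ACAAGCAACA matches the template at positions 117–126; the product starts at position 75.
The forward primer is identical to the top strand over positions 75–85: GGAAATTTTGT.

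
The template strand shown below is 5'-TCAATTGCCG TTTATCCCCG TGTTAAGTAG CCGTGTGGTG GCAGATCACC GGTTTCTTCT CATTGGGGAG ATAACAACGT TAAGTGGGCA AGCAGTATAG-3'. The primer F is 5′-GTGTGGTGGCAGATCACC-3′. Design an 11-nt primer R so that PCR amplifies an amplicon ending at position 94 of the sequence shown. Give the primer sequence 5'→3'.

The forward primer binds at positions 33–50; the product's 3' end on the top strand is position 94.
The reverse primer anneals to the top strand over positions 84–94, i.e. to GTGGGCAAGCA.
Its sequence written 5'→3' is the reverse complement: TGCTTGCCCAC.

5'-TGCTTGCCCAC-3'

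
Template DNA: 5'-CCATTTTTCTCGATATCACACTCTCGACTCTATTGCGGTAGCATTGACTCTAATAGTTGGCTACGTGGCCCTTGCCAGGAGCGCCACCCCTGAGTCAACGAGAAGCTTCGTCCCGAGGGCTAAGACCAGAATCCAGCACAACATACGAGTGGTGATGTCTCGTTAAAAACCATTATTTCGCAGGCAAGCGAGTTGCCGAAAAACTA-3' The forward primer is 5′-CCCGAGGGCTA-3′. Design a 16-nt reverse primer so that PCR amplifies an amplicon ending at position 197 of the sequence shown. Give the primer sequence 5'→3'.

5'-GGCAACTCGCTTGCCT-3'

The forward primer binds at positions 112–122; the product's 3' end on the top strand is position 197.
The reverse primer anneals to the top strand over positions 182–197, i.e. to AGGCAAGCGAGTTGCC.
Its sequence written 5'→3' is the reverse complement: GGCAACTCGCTTGCCT.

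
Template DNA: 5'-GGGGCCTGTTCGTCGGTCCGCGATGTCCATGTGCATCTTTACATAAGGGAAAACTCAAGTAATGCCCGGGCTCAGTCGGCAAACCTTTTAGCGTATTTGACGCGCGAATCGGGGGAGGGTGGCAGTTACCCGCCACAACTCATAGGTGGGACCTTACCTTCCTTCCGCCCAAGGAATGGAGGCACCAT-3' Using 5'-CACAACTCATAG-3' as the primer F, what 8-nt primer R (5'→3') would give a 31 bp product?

5'-AAGGAAGG-3'

The forward primer binds at positions 134–145, so a 31 bp product ends at position 134 + 31 − 1 = 164.
The reverse primer anneals to the top strand over positions 157–164, i.e. to CCTTCCTT.
Its sequence written 5'→3' is the reverse complement: AAGGAAGG.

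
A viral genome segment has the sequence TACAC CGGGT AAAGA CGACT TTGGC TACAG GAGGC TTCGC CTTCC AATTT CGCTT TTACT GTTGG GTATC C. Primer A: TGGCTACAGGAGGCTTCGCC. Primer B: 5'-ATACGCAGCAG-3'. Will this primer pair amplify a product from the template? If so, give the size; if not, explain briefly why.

No product — primer B has no binding site in the template.

Primer B (ATACGCAGCAG) does not match the top strand, and its reverse complement CTGCTGCGTAT does not match either.
With no annealing site for primer B, no amplification occurs.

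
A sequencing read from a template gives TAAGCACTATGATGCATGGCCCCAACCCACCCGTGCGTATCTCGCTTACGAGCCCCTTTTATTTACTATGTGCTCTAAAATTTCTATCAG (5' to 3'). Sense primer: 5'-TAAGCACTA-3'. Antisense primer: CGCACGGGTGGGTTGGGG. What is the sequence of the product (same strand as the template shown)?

5'-TAAGCACTATGATGCATGGCCCCAACCCACCCGTGCG-3'

Scanning the template, TAAGCACTA occurs at positions 1–9; this primer anneals to the bottom strand there with its 3' end pointing downstream.
The reverse primer's reverse complement is CCCCAACCCACCCGTGCG, which matches the template at positions 20–37.
The product is the template from position 1 through 37 (37 bp).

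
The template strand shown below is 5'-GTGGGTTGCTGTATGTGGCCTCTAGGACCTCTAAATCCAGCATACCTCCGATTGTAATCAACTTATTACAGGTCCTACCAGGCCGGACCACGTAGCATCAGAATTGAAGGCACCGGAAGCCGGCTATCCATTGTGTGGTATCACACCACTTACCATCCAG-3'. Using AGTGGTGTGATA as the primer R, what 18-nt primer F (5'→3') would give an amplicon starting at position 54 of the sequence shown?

5'-GTAATCAACTTATTACAG-3'

The reverse primer's reverse complement TATCACACCACT matches the template at positions 139–150; the product starts at position 54.
The forward primer is identical to the top strand over positions 54–71: GTAATCAACTTATTACAG.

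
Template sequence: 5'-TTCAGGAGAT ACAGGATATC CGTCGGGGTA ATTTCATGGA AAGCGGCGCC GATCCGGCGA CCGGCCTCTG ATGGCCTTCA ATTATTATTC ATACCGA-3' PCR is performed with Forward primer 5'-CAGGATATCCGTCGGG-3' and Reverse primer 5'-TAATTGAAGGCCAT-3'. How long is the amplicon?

The forward primer matches the template at positions 12–27.
The reverse primer's reverse complement is ATGGCCTTCAATTA, which matches the template at positions 71–84.
Amplicon spans positions 12–84: 73 bp.

73 bp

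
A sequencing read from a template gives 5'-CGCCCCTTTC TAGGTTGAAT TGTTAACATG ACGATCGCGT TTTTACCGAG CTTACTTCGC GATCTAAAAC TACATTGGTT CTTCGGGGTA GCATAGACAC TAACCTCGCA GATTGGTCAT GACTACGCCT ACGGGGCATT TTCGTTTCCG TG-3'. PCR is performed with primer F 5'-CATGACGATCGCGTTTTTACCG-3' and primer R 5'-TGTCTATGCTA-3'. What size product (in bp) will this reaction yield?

73 bp

Scanning the template, CATGACGATCGCGTTTTTACCG occurs at positions 27–48; this primer anneals to the bottom strand there with its 3' end pointing downstream.
The reverse primer's reverse complement is TAGCATAGACA, which matches the template at positions 89–99.
Amplicon spans positions 27–99: 73 bp.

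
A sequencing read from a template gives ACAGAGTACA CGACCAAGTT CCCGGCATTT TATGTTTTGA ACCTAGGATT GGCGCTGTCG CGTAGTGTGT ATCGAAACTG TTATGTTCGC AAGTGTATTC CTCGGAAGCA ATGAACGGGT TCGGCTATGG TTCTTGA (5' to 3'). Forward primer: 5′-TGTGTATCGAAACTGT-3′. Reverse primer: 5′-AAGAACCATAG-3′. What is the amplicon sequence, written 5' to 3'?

Scanning the template, TGTGTATCGAAACTGT occurs at positions 66–81; this primer anneals to the bottom strand there with its 3' end pointing downstream.
Reverse complement of the reverse primer: CTATGGTTCTT. This occurs on the top strand at positions 125–135.
The product is the template from position 66 through 135 (70 bp).

5'-TGTGTATCGAAACTGTTATGTTCGCAAGTGTATTCCTCGGAAGCAATGAACGGGTTCGGCTATGGTTCTT-3'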